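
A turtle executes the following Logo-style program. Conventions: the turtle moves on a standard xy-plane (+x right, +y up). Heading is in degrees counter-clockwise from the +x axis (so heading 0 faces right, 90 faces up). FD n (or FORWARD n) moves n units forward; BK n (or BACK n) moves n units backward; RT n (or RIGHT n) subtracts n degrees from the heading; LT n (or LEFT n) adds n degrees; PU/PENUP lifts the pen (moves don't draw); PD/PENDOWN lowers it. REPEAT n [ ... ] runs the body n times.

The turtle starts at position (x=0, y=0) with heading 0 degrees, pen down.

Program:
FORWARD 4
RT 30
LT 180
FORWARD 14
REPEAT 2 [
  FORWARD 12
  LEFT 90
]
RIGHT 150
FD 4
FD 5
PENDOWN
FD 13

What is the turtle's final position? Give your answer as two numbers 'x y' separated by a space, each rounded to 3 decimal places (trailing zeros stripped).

Answer: -46.517 2.608

Derivation:
Executing turtle program step by step:
Start: pos=(0,0), heading=0, pen down
FD 4: (0,0) -> (4,0) [heading=0, draw]
RT 30: heading 0 -> 330
LT 180: heading 330 -> 150
FD 14: (4,0) -> (-8.124,7) [heading=150, draw]
REPEAT 2 [
  -- iteration 1/2 --
  FD 12: (-8.124,7) -> (-18.517,13) [heading=150, draw]
  LT 90: heading 150 -> 240
  -- iteration 2/2 --
  FD 12: (-18.517,13) -> (-24.517,2.608) [heading=240, draw]
  LT 90: heading 240 -> 330
]
RT 150: heading 330 -> 180
FD 4: (-24.517,2.608) -> (-28.517,2.608) [heading=180, draw]
FD 5: (-28.517,2.608) -> (-33.517,2.608) [heading=180, draw]
PD: pen down
FD 13: (-33.517,2.608) -> (-46.517,2.608) [heading=180, draw]
Final: pos=(-46.517,2.608), heading=180, 7 segment(s) drawn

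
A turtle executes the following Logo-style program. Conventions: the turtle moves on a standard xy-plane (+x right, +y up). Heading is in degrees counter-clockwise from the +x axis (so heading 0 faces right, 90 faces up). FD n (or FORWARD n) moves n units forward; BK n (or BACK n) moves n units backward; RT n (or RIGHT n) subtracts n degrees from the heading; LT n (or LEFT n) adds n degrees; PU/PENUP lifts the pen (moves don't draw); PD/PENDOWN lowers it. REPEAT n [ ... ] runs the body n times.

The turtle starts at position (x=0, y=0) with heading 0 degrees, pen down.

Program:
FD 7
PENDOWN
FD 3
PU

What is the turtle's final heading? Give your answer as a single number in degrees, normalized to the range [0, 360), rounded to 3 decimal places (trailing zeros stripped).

Answer: 0

Derivation:
Executing turtle program step by step:
Start: pos=(0,0), heading=0, pen down
FD 7: (0,0) -> (7,0) [heading=0, draw]
PD: pen down
FD 3: (7,0) -> (10,0) [heading=0, draw]
PU: pen up
Final: pos=(10,0), heading=0, 2 segment(s) drawn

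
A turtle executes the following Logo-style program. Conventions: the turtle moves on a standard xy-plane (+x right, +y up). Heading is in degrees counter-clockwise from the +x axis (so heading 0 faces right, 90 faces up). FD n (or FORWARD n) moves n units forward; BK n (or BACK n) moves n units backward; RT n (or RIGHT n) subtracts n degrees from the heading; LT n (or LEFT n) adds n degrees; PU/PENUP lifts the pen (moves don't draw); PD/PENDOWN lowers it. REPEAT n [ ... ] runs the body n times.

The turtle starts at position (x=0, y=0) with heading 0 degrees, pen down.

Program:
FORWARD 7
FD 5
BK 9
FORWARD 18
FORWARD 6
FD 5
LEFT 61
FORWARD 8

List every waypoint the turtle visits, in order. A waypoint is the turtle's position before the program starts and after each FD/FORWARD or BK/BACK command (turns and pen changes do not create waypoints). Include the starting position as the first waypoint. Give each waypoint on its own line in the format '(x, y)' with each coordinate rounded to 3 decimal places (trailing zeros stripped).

Executing turtle program step by step:
Start: pos=(0,0), heading=0, pen down
FD 7: (0,0) -> (7,0) [heading=0, draw]
FD 5: (7,0) -> (12,0) [heading=0, draw]
BK 9: (12,0) -> (3,0) [heading=0, draw]
FD 18: (3,0) -> (21,0) [heading=0, draw]
FD 6: (21,0) -> (27,0) [heading=0, draw]
FD 5: (27,0) -> (32,0) [heading=0, draw]
LT 61: heading 0 -> 61
FD 8: (32,0) -> (35.878,6.997) [heading=61, draw]
Final: pos=(35.878,6.997), heading=61, 7 segment(s) drawn
Waypoints (8 total):
(0, 0)
(7, 0)
(12, 0)
(3, 0)
(21, 0)
(27, 0)
(32, 0)
(35.878, 6.997)

Answer: (0, 0)
(7, 0)
(12, 0)
(3, 0)
(21, 0)
(27, 0)
(32, 0)
(35.878, 6.997)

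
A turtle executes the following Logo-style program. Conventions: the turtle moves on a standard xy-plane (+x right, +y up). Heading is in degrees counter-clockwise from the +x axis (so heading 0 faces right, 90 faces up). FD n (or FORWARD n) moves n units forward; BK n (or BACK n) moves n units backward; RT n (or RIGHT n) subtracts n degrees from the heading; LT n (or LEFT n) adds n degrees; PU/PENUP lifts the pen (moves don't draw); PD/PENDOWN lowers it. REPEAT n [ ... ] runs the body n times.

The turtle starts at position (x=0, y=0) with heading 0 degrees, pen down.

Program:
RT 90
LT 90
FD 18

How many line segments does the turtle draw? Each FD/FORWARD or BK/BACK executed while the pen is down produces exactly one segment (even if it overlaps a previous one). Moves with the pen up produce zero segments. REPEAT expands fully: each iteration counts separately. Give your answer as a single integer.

Answer: 1

Derivation:
Executing turtle program step by step:
Start: pos=(0,0), heading=0, pen down
RT 90: heading 0 -> 270
LT 90: heading 270 -> 0
FD 18: (0,0) -> (18,0) [heading=0, draw]
Final: pos=(18,0), heading=0, 1 segment(s) drawn
Segments drawn: 1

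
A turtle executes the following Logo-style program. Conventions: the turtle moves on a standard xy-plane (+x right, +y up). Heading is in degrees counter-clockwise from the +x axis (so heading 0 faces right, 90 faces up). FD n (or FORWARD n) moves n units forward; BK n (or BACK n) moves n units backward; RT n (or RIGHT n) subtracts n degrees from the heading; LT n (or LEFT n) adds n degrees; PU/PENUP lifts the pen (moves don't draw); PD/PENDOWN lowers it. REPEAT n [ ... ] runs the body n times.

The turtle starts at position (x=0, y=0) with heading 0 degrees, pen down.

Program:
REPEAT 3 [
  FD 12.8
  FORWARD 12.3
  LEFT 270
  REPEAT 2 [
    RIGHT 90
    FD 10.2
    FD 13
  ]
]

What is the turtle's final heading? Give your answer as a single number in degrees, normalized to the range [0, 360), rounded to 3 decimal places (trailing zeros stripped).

Answer: 270

Derivation:
Executing turtle program step by step:
Start: pos=(0,0), heading=0, pen down
REPEAT 3 [
  -- iteration 1/3 --
  FD 12.8: (0,0) -> (12.8,0) [heading=0, draw]
  FD 12.3: (12.8,0) -> (25.1,0) [heading=0, draw]
  LT 270: heading 0 -> 270
  REPEAT 2 [
    -- iteration 1/2 --
    RT 90: heading 270 -> 180
    FD 10.2: (25.1,0) -> (14.9,0) [heading=180, draw]
    FD 13: (14.9,0) -> (1.9,0) [heading=180, draw]
    -- iteration 2/2 --
    RT 90: heading 180 -> 90
    FD 10.2: (1.9,0) -> (1.9,10.2) [heading=90, draw]
    FD 13: (1.9,10.2) -> (1.9,23.2) [heading=90, draw]
  ]
  -- iteration 2/3 --
  FD 12.8: (1.9,23.2) -> (1.9,36) [heading=90, draw]
  FD 12.3: (1.9,36) -> (1.9,48.3) [heading=90, draw]
  LT 270: heading 90 -> 0
  REPEAT 2 [
    -- iteration 1/2 --
    RT 90: heading 0 -> 270
    FD 10.2: (1.9,48.3) -> (1.9,38.1) [heading=270, draw]
    FD 13: (1.9,38.1) -> (1.9,25.1) [heading=270, draw]
    -- iteration 2/2 --
    RT 90: heading 270 -> 180
    FD 10.2: (1.9,25.1) -> (-8.3,25.1) [heading=180, draw]
    FD 13: (-8.3,25.1) -> (-21.3,25.1) [heading=180, draw]
  ]
  -- iteration 3/3 --
  FD 12.8: (-21.3,25.1) -> (-34.1,25.1) [heading=180, draw]
  FD 12.3: (-34.1,25.1) -> (-46.4,25.1) [heading=180, draw]
  LT 270: heading 180 -> 90
  REPEAT 2 [
    -- iteration 1/2 --
    RT 90: heading 90 -> 0
    FD 10.2: (-46.4,25.1) -> (-36.2,25.1) [heading=0, draw]
    FD 13: (-36.2,25.1) -> (-23.2,25.1) [heading=0, draw]
    -- iteration 2/2 --
    RT 90: heading 0 -> 270
    FD 10.2: (-23.2,25.1) -> (-23.2,14.9) [heading=270, draw]
    FD 13: (-23.2,14.9) -> (-23.2,1.9) [heading=270, draw]
  ]
]
Final: pos=(-23.2,1.9), heading=270, 18 segment(s) drawn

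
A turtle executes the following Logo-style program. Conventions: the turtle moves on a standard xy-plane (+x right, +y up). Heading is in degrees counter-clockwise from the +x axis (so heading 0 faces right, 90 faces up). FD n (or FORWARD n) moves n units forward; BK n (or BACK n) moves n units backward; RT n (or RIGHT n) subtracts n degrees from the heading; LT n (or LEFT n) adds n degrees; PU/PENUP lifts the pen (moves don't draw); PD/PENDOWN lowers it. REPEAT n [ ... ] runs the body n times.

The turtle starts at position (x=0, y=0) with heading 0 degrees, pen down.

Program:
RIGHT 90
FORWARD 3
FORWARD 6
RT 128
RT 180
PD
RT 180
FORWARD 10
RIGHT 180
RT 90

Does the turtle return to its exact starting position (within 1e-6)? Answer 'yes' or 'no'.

Answer: no

Derivation:
Executing turtle program step by step:
Start: pos=(0,0), heading=0, pen down
RT 90: heading 0 -> 270
FD 3: (0,0) -> (0,-3) [heading=270, draw]
FD 6: (0,-3) -> (0,-9) [heading=270, draw]
RT 128: heading 270 -> 142
RT 180: heading 142 -> 322
PD: pen down
RT 180: heading 322 -> 142
FD 10: (0,-9) -> (-7.88,-2.843) [heading=142, draw]
RT 180: heading 142 -> 322
RT 90: heading 322 -> 232
Final: pos=(-7.88,-2.843), heading=232, 3 segment(s) drawn

Start position: (0, 0)
Final position: (-7.88, -2.843)
Distance = 8.377; >= 1e-6 -> NOT closed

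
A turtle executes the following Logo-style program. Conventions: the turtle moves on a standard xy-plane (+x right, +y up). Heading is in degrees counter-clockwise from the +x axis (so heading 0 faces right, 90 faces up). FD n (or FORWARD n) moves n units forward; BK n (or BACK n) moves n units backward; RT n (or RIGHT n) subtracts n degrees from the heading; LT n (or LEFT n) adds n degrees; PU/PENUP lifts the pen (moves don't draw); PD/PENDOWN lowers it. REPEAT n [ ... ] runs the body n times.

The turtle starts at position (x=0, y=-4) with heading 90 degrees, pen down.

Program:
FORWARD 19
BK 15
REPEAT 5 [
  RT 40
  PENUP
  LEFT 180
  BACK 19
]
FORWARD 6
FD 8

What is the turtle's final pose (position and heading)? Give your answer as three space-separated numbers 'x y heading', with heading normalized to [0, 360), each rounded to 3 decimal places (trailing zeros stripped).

Answer: 1.748 14.911 70

Derivation:
Executing turtle program step by step:
Start: pos=(0,-4), heading=90, pen down
FD 19: (0,-4) -> (0,15) [heading=90, draw]
BK 15: (0,15) -> (0,0) [heading=90, draw]
REPEAT 5 [
  -- iteration 1/5 --
  RT 40: heading 90 -> 50
  PU: pen up
  LT 180: heading 50 -> 230
  BK 19: (0,0) -> (12.213,14.555) [heading=230, move]
  -- iteration 2/5 --
  RT 40: heading 230 -> 190
  PU: pen up
  LT 180: heading 190 -> 10
  BK 19: (12.213,14.555) -> (-6.498,11.256) [heading=10, move]
  -- iteration 3/5 --
  RT 40: heading 10 -> 330
  PU: pen up
  LT 180: heading 330 -> 150
  BK 19: (-6.498,11.256) -> (9.956,1.756) [heading=150, move]
  -- iteration 4/5 --
  RT 40: heading 150 -> 110
  PU: pen up
  LT 180: heading 110 -> 290
  BK 19: (9.956,1.756) -> (3.458,19.61) [heading=290, move]
  -- iteration 5/5 --
  RT 40: heading 290 -> 250
  PU: pen up
  LT 180: heading 250 -> 70
  BK 19: (3.458,19.61) -> (-3.041,1.756) [heading=70, move]
]
FD 6: (-3.041,1.756) -> (-0.989,7.394) [heading=70, move]
FD 8: (-0.989,7.394) -> (1.748,14.911) [heading=70, move]
Final: pos=(1.748,14.911), heading=70, 2 segment(s) drawn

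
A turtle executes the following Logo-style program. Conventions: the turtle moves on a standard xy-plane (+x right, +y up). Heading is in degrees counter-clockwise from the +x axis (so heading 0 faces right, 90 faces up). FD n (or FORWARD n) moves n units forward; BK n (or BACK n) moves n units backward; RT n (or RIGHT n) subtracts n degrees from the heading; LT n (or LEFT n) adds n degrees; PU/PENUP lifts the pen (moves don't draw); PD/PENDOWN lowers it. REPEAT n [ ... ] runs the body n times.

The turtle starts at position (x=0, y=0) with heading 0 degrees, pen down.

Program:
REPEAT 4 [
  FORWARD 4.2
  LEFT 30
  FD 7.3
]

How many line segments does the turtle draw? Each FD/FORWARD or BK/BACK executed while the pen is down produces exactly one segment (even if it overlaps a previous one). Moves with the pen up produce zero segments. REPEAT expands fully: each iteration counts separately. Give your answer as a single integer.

Answer: 8

Derivation:
Executing turtle program step by step:
Start: pos=(0,0), heading=0, pen down
REPEAT 4 [
  -- iteration 1/4 --
  FD 4.2: (0,0) -> (4.2,0) [heading=0, draw]
  LT 30: heading 0 -> 30
  FD 7.3: (4.2,0) -> (10.522,3.65) [heading=30, draw]
  -- iteration 2/4 --
  FD 4.2: (10.522,3.65) -> (14.159,5.75) [heading=30, draw]
  LT 30: heading 30 -> 60
  FD 7.3: (14.159,5.75) -> (17.809,12.072) [heading=60, draw]
  -- iteration 3/4 --
  FD 4.2: (17.809,12.072) -> (19.909,15.709) [heading=60, draw]
  LT 30: heading 60 -> 90
  FD 7.3: (19.909,15.709) -> (19.909,23.009) [heading=90, draw]
  -- iteration 4/4 --
  FD 4.2: (19.909,23.009) -> (19.909,27.209) [heading=90, draw]
  LT 30: heading 90 -> 120
  FD 7.3: (19.909,27.209) -> (16.259,33.531) [heading=120, draw]
]
Final: pos=(16.259,33.531), heading=120, 8 segment(s) drawn
Segments drawn: 8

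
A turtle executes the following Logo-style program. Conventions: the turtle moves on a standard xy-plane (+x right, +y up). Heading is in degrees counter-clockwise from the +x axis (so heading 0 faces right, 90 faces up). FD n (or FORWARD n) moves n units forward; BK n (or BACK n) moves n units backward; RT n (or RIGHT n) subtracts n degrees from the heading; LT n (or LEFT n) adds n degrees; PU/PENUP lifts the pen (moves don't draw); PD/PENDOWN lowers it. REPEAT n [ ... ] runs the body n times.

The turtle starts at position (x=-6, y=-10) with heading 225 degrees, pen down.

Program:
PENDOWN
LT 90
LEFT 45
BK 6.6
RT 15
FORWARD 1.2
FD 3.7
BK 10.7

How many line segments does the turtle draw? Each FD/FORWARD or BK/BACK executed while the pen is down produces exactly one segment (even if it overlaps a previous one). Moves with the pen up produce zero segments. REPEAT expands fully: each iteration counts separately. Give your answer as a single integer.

Answer: 4

Derivation:
Executing turtle program step by step:
Start: pos=(-6,-10), heading=225, pen down
PD: pen down
LT 90: heading 225 -> 315
LT 45: heading 315 -> 0
BK 6.6: (-6,-10) -> (-12.6,-10) [heading=0, draw]
RT 15: heading 0 -> 345
FD 1.2: (-12.6,-10) -> (-11.441,-10.311) [heading=345, draw]
FD 3.7: (-11.441,-10.311) -> (-7.867,-11.268) [heading=345, draw]
BK 10.7: (-7.867,-11.268) -> (-18.202,-8.499) [heading=345, draw]
Final: pos=(-18.202,-8.499), heading=345, 4 segment(s) drawn
Segments drawn: 4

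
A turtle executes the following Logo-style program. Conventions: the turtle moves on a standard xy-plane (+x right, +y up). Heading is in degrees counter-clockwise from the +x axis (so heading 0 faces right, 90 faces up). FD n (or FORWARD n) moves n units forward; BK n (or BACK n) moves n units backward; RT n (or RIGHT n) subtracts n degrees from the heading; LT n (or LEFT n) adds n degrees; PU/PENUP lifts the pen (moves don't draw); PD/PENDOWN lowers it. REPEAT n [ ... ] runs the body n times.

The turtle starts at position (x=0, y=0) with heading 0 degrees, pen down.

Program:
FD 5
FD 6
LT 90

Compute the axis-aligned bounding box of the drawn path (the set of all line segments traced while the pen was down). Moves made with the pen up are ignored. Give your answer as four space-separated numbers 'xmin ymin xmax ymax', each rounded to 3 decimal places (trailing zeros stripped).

Executing turtle program step by step:
Start: pos=(0,0), heading=0, pen down
FD 5: (0,0) -> (5,0) [heading=0, draw]
FD 6: (5,0) -> (11,0) [heading=0, draw]
LT 90: heading 0 -> 90
Final: pos=(11,0), heading=90, 2 segment(s) drawn

Segment endpoints: x in {0, 5, 11}, y in {0}
xmin=0, ymin=0, xmax=11, ymax=0

Answer: 0 0 11 0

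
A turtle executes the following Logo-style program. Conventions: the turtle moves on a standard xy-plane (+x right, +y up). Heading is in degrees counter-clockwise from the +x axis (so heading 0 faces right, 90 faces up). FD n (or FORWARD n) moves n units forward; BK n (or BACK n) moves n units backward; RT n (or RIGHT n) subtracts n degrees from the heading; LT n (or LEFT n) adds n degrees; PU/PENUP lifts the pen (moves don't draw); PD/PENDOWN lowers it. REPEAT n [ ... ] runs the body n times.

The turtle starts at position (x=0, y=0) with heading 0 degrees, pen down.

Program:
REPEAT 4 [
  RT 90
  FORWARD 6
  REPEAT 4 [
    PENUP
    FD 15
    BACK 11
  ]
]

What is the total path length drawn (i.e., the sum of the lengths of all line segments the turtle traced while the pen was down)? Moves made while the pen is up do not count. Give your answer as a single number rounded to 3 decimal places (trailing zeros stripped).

Executing turtle program step by step:
Start: pos=(0,0), heading=0, pen down
REPEAT 4 [
  -- iteration 1/4 --
  RT 90: heading 0 -> 270
  FD 6: (0,0) -> (0,-6) [heading=270, draw]
  REPEAT 4 [
    -- iteration 1/4 --
    PU: pen up
    FD 15: (0,-6) -> (0,-21) [heading=270, move]
    BK 11: (0,-21) -> (0,-10) [heading=270, move]
    -- iteration 2/4 --
    PU: pen up
    FD 15: (0,-10) -> (0,-25) [heading=270, move]
    BK 11: (0,-25) -> (0,-14) [heading=270, move]
    -- iteration 3/4 --
    PU: pen up
    FD 15: (0,-14) -> (0,-29) [heading=270, move]
    BK 11: (0,-29) -> (0,-18) [heading=270, move]
    -- iteration 4/4 --
    PU: pen up
    FD 15: (0,-18) -> (0,-33) [heading=270, move]
    BK 11: (0,-33) -> (0,-22) [heading=270, move]
  ]
  -- iteration 2/4 --
  RT 90: heading 270 -> 180
  FD 6: (0,-22) -> (-6,-22) [heading=180, move]
  REPEAT 4 [
    -- iteration 1/4 --
    PU: pen up
    FD 15: (-6,-22) -> (-21,-22) [heading=180, move]
    BK 11: (-21,-22) -> (-10,-22) [heading=180, move]
    -- iteration 2/4 --
    PU: pen up
    FD 15: (-10,-22) -> (-25,-22) [heading=180, move]
    BK 11: (-25,-22) -> (-14,-22) [heading=180, move]
    -- iteration 3/4 --
    PU: pen up
    FD 15: (-14,-22) -> (-29,-22) [heading=180, move]
    BK 11: (-29,-22) -> (-18,-22) [heading=180, move]
    -- iteration 4/4 --
    PU: pen up
    FD 15: (-18,-22) -> (-33,-22) [heading=180, move]
    BK 11: (-33,-22) -> (-22,-22) [heading=180, move]
  ]
  -- iteration 3/4 --
  RT 90: heading 180 -> 90
  FD 6: (-22,-22) -> (-22,-16) [heading=90, move]
  REPEAT 4 [
    -- iteration 1/4 --
    PU: pen up
    FD 15: (-22,-16) -> (-22,-1) [heading=90, move]
    BK 11: (-22,-1) -> (-22,-12) [heading=90, move]
    -- iteration 2/4 --
    PU: pen up
    FD 15: (-22,-12) -> (-22,3) [heading=90, move]
    BK 11: (-22,3) -> (-22,-8) [heading=90, move]
    -- iteration 3/4 --
    PU: pen up
    FD 15: (-22,-8) -> (-22,7) [heading=90, move]
    BK 11: (-22,7) -> (-22,-4) [heading=90, move]
    -- iteration 4/4 --
    PU: pen up
    FD 15: (-22,-4) -> (-22,11) [heading=90, move]
    BK 11: (-22,11) -> (-22,0) [heading=90, move]
  ]
  -- iteration 4/4 --
  RT 90: heading 90 -> 0
  FD 6: (-22,0) -> (-16,0) [heading=0, move]
  REPEAT 4 [
    -- iteration 1/4 --
    PU: pen up
    FD 15: (-16,0) -> (-1,0) [heading=0, move]
    BK 11: (-1,0) -> (-12,0) [heading=0, move]
    -- iteration 2/4 --
    PU: pen up
    FD 15: (-12,0) -> (3,0) [heading=0, move]
    BK 11: (3,0) -> (-8,0) [heading=0, move]
    -- iteration 3/4 --
    PU: pen up
    FD 15: (-8,0) -> (7,0) [heading=0, move]
    BK 11: (7,0) -> (-4,0) [heading=0, move]
    -- iteration 4/4 --
    PU: pen up
    FD 15: (-4,0) -> (11,0) [heading=0, move]
    BK 11: (11,0) -> (0,0) [heading=0, move]
  ]
]
Final: pos=(0,0), heading=0, 1 segment(s) drawn

Segment lengths:
  seg 1: (0,0) -> (0,-6), length = 6
Total = 6

Answer: 6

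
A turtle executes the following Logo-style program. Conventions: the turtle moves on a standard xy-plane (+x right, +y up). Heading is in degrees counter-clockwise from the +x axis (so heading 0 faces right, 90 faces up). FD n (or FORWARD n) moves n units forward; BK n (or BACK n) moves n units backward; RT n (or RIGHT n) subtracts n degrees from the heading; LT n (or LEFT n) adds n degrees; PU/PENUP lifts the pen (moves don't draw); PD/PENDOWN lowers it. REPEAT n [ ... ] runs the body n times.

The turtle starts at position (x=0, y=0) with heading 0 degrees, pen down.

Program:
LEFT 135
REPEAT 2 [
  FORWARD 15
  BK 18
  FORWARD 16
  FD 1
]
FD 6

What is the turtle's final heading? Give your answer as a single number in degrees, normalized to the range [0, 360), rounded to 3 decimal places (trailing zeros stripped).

Executing turtle program step by step:
Start: pos=(0,0), heading=0, pen down
LT 135: heading 0 -> 135
REPEAT 2 [
  -- iteration 1/2 --
  FD 15: (0,0) -> (-10.607,10.607) [heading=135, draw]
  BK 18: (-10.607,10.607) -> (2.121,-2.121) [heading=135, draw]
  FD 16: (2.121,-2.121) -> (-9.192,9.192) [heading=135, draw]
  FD 1: (-9.192,9.192) -> (-9.899,9.899) [heading=135, draw]
  -- iteration 2/2 --
  FD 15: (-9.899,9.899) -> (-20.506,20.506) [heading=135, draw]
  BK 18: (-20.506,20.506) -> (-7.778,7.778) [heading=135, draw]
  FD 16: (-7.778,7.778) -> (-19.092,19.092) [heading=135, draw]
  FD 1: (-19.092,19.092) -> (-19.799,19.799) [heading=135, draw]
]
FD 6: (-19.799,19.799) -> (-24.042,24.042) [heading=135, draw]
Final: pos=(-24.042,24.042), heading=135, 9 segment(s) drawn

Answer: 135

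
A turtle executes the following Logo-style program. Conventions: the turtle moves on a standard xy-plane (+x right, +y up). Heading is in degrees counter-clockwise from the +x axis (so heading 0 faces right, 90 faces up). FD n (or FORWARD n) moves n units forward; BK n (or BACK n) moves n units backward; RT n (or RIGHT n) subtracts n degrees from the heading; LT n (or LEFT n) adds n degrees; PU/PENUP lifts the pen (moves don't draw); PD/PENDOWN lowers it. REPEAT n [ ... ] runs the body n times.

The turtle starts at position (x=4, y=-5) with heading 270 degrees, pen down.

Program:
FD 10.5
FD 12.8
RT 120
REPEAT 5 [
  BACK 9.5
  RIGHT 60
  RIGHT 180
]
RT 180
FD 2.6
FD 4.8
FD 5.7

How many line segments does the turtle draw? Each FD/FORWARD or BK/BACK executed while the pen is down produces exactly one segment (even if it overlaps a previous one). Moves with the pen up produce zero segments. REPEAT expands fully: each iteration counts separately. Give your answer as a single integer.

Answer: 10

Derivation:
Executing turtle program step by step:
Start: pos=(4,-5), heading=270, pen down
FD 10.5: (4,-5) -> (4,-15.5) [heading=270, draw]
FD 12.8: (4,-15.5) -> (4,-28.3) [heading=270, draw]
RT 120: heading 270 -> 150
REPEAT 5 [
  -- iteration 1/5 --
  BK 9.5: (4,-28.3) -> (12.227,-33.05) [heading=150, draw]
  RT 60: heading 150 -> 90
  RT 180: heading 90 -> 270
  -- iteration 2/5 --
  BK 9.5: (12.227,-33.05) -> (12.227,-23.55) [heading=270, draw]
  RT 60: heading 270 -> 210
  RT 180: heading 210 -> 30
  -- iteration 3/5 --
  BK 9.5: (12.227,-23.55) -> (4,-28.3) [heading=30, draw]
  RT 60: heading 30 -> 330
  RT 180: heading 330 -> 150
  -- iteration 4/5 --
  BK 9.5: (4,-28.3) -> (12.227,-33.05) [heading=150, draw]
  RT 60: heading 150 -> 90
  RT 180: heading 90 -> 270
  -- iteration 5/5 --
  BK 9.5: (12.227,-33.05) -> (12.227,-23.55) [heading=270, draw]
  RT 60: heading 270 -> 210
  RT 180: heading 210 -> 30
]
RT 180: heading 30 -> 210
FD 2.6: (12.227,-23.55) -> (9.976,-24.85) [heading=210, draw]
FD 4.8: (9.976,-24.85) -> (5.819,-27.25) [heading=210, draw]
FD 5.7: (5.819,-27.25) -> (0.882,-30.1) [heading=210, draw]
Final: pos=(0.882,-30.1), heading=210, 10 segment(s) drawn
Segments drawn: 10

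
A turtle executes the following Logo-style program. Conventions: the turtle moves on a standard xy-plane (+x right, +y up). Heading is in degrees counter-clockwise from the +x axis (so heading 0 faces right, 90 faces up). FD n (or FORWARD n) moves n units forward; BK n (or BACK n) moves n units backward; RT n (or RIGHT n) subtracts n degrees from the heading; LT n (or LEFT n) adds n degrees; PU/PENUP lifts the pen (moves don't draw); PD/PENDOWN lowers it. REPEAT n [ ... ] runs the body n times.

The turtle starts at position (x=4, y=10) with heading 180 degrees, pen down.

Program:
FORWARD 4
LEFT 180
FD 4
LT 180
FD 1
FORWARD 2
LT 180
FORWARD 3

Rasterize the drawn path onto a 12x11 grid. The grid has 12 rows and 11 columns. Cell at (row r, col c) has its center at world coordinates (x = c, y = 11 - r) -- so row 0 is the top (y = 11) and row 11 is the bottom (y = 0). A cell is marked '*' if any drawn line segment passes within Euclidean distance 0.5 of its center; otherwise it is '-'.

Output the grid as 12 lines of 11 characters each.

Segment 0: (4,10) -> (0,10)
Segment 1: (0,10) -> (4,10)
Segment 2: (4,10) -> (3,10)
Segment 3: (3,10) -> (1,10)
Segment 4: (1,10) -> (4,10)

Answer: -----------
*****------
-----------
-----------
-----------
-----------
-----------
-----------
-----------
-----------
-----------
-----------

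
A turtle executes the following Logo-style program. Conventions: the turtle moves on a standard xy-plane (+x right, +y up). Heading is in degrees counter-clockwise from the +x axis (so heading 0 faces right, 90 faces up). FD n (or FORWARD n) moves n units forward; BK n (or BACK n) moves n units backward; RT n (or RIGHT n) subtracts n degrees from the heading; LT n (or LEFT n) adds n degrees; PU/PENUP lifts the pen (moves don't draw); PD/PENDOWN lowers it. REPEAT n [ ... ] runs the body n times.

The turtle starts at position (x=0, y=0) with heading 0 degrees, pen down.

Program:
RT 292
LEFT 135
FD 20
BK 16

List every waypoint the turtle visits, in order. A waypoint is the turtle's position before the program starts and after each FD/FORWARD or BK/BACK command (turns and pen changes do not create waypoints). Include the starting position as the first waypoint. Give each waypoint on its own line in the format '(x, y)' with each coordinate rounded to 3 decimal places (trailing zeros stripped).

Answer: (0, 0)
(-18.41, -7.815)
(-3.682, -1.563)

Derivation:
Executing turtle program step by step:
Start: pos=(0,0), heading=0, pen down
RT 292: heading 0 -> 68
LT 135: heading 68 -> 203
FD 20: (0,0) -> (-18.41,-7.815) [heading=203, draw]
BK 16: (-18.41,-7.815) -> (-3.682,-1.563) [heading=203, draw]
Final: pos=(-3.682,-1.563), heading=203, 2 segment(s) drawn
Waypoints (3 total):
(0, 0)
(-18.41, -7.815)
(-3.682, -1.563)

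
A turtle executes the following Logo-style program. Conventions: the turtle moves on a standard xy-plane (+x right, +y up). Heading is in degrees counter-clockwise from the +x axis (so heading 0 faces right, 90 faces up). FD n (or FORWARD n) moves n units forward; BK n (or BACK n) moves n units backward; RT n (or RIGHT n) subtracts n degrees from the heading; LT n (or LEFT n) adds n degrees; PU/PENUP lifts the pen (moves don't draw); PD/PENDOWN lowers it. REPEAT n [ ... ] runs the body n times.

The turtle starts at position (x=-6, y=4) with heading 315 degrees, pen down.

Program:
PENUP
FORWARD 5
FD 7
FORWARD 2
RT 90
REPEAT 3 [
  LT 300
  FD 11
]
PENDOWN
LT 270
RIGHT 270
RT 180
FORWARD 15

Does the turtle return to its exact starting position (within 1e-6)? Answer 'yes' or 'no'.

Answer: no

Derivation:
Executing turtle program step by step:
Start: pos=(-6,4), heading=315, pen down
PU: pen up
FD 5: (-6,4) -> (-2.464,0.464) [heading=315, move]
FD 7: (-2.464,0.464) -> (2.485,-4.485) [heading=315, move]
FD 2: (2.485,-4.485) -> (3.899,-5.899) [heading=315, move]
RT 90: heading 315 -> 225
REPEAT 3 [
  -- iteration 1/3 --
  LT 300: heading 225 -> 165
  FD 11: (3.899,-5.899) -> (-6.726,-3.052) [heading=165, move]
  -- iteration 2/3 --
  LT 300: heading 165 -> 105
  FD 11: (-6.726,-3.052) -> (-9.573,7.573) [heading=105, move]
  -- iteration 3/3 --
  LT 300: heading 105 -> 45
  FD 11: (-9.573,7.573) -> (-1.795,15.351) [heading=45, move]
]
PD: pen down
LT 270: heading 45 -> 315
RT 270: heading 315 -> 45
RT 180: heading 45 -> 225
FD 15: (-1.795,15.351) -> (-12.401,4.744) [heading=225, draw]
Final: pos=(-12.401,4.744), heading=225, 1 segment(s) drawn

Start position: (-6, 4)
Final position: (-12.401, 4.744)
Distance = 6.444; >= 1e-6 -> NOT closed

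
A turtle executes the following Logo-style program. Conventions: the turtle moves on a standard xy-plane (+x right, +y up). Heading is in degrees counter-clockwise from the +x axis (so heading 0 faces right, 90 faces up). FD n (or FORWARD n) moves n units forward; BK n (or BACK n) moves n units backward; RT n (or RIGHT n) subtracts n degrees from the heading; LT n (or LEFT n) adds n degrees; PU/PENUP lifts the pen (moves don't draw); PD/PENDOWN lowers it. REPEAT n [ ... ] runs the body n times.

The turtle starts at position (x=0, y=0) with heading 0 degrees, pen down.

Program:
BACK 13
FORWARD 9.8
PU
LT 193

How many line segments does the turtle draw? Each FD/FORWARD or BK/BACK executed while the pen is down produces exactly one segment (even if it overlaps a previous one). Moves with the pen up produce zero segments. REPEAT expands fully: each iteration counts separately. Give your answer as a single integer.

Executing turtle program step by step:
Start: pos=(0,0), heading=0, pen down
BK 13: (0,0) -> (-13,0) [heading=0, draw]
FD 9.8: (-13,0) -> (-3.2,0) [heading=0, draw]
PU: pen up
LT 193: heading 0 -> 193
Final: pos=(-3.2,0), heading=193, 2 segment(s) drawn
Segments drawn: 2

Answer: 2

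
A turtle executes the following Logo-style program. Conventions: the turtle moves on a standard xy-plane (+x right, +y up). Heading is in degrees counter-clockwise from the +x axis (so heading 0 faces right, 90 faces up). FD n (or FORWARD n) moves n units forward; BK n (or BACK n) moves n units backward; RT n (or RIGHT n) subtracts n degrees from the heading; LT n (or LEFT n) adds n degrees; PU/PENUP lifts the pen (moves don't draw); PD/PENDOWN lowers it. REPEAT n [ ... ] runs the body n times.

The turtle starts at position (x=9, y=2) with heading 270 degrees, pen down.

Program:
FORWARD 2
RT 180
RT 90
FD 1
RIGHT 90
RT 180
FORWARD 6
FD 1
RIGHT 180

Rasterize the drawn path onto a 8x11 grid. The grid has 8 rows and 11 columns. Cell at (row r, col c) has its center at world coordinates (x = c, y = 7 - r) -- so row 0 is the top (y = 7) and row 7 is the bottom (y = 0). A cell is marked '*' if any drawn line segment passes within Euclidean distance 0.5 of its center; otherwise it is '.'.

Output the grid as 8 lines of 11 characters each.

Answer: ..........*
..........*
..........*
..........*
..........*
.........**
.........**
.........**

Derivation:
Segment 0: (9,2) -> (9,0)
Segment 1: (9,0) -> (10,0)
Segment 2: (10,0) -> (10,6)
Segment 3: (10,6) -> (10,7)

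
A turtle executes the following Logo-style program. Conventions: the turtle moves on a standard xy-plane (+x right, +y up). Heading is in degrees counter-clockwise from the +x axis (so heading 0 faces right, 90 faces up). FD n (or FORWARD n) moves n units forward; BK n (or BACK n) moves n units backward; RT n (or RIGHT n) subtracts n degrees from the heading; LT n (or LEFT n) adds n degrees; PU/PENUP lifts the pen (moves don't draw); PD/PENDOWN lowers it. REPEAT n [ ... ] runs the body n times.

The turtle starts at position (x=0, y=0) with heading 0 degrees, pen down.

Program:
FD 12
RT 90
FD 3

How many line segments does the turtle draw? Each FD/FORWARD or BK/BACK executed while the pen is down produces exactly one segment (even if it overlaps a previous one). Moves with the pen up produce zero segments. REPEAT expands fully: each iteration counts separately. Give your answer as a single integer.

Executing turtle program step by step:
Start: pos=(0,0), heading=0, pen down
FD 12: (0,0) -> (12,0) [heading=0, draw]
RT 90: heading 0 -> 270
FD 3: (12,0) -> (12,-3) [heading=270, draw]
Final: pos=(12,-3), heading=270, 2 segment(s) drawn
Segments drawn: 2

Answer: 2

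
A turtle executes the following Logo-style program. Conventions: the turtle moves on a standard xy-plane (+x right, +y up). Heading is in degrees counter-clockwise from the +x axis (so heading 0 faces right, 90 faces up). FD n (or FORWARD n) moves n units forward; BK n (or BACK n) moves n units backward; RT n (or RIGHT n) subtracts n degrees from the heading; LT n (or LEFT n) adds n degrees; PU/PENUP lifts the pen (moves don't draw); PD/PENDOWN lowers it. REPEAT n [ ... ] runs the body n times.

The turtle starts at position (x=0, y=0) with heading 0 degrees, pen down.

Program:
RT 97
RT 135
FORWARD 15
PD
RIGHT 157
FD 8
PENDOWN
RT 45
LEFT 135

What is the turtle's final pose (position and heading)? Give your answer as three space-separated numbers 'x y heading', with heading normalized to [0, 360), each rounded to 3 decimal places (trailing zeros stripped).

Executing turtle program step by step:
Start: pos=(0,0), heading=0, pen down
RT 97: heading 0 -> 263
RT 135: heading 263 -> 128
FD 15: (0,0) -> (-9.235,11.82) [heading=128, draw]
PD: pen down
RT 157: heading 128 -> 331
FD 8: (-9.235,11.82) -> (-2.238,7.942) [heading=331, draw]
PD: pen down
RT 45: heading 331 -> 286
LT 135: heading 286 -> 61
Final: pos=(-2.238,7.942), heading=61, 2 segment(s) drawn

Answer: -2.238 7.942 61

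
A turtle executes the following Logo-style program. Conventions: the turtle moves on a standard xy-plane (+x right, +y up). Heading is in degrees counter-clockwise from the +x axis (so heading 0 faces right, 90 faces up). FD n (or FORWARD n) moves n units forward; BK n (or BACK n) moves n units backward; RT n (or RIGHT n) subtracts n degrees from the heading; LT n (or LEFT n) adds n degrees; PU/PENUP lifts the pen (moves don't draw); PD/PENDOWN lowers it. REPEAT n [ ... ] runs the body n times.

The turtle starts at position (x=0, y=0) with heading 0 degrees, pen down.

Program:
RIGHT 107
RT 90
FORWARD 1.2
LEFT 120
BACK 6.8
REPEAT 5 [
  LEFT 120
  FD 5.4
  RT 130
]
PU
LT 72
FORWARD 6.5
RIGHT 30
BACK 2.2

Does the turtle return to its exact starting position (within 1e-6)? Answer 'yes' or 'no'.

Answer: no

Derivation:
Executing turtle program step by step:
Start: pos=(0,0), heading=0, pen down
RT 107: heading 0 -> 253
RT 90: heading 253 -> 163
FD 1.2: (0,0) -> (-1.148,0.351) [heading=163, draw]
LT 120: heading 163 -> 283
BK 6.8: (-1.148,0.351) -> (-2.677,6.977) [heading=283, draw]
REPEAT 5 [
  -- iteration 1/5 --
  LT 120: heading 283 -> 43
  FD 5.4: (-2.677,6.977) -> (1.272,10.659) [heading=43, draw]
  RT 130: heading 43 -> 273
  -- iteration 2/5 --
  LT 120: heading 273 -> 33
  FD 5.4: (1.272,10.659) -> (5.801,13.6) [heading=33, draw]
  RT 130: heading 33 -> 263
  -- iteration 3/5 --
  LT 120: heading 263 -> 23
  FD 5.4: (5.801,13.6) -> (10.772,15.71) [heading=23, draw]
  RT 130: heading 23 -> 253
  -- iteration 4/5 --
  LT 120: heading 253 -> 13
  FD 5.4: (10.772,15.71) -> (16.033,16.925) [heading=13, draw]
  RT 130: heading 13 -> 243
  -- iteration 5/5 --
  LT 120: heading 243 -> 3
  FD 5.4: (16.033,16.925) -> (21.426,17.208) [heading=3, draw]
  RT 130: heading 3 -> 233
]
PU: pen up
LT 72: heading 233 -> 305
FD 6.5: (21.426,17.208) -> (25.154,11.883) [heading=305, move]
RT 30: heading 305 -> 275
BK 2.2: (25.154,11.883) -> (24.962,14.075) [heading=275, move]
Final: pos=(24.962,14.075), heading=275, 7 segment(s) drawn

Start position: (0, 0)
Final position: (24.962, 14.075)
Distance = 28.657; >= 1e-6 -> NOT closed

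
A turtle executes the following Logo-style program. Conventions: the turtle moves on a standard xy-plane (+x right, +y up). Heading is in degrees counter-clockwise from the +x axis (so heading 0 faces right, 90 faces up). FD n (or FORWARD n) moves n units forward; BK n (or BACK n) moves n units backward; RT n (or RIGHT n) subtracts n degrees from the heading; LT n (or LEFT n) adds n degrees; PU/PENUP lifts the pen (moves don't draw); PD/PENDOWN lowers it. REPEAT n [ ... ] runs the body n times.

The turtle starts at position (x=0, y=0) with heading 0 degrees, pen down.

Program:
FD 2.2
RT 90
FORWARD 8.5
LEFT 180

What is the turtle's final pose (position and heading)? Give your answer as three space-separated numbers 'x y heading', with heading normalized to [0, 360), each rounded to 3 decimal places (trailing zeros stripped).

Answer: 2.2 -8.5 90

Derivation:
Executing turtle program step by step:
Start: pos=(0,0), heading=0, pen down
FD 2.2: (0,0) -> (2.2,0) [heading=0, draw]
RT 90: heading 0 -> 270
FD 8.5: (2.2,0) -> (2.2,-8.5) [heading=270, draw]
LT 180: heading 270 -> 90
Final: pos=(2.2,-8.5), heading=90, 2 segment(s) drawn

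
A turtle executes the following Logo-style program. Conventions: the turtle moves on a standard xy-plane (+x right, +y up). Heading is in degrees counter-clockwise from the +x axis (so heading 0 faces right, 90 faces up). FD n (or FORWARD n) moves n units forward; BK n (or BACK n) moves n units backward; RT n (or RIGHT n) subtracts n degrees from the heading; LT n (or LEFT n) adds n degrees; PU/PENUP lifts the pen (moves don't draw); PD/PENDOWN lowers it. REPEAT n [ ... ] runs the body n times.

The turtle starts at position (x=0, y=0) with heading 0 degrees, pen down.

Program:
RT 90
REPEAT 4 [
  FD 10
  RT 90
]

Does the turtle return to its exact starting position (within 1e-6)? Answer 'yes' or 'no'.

Executing turtle program step by step:
Start: pos=(0,0), heading=0, pen down
RT 90: heading 0 -> 270
REPEAT 4 [
  -- iteration 1/4 --
  FD 10: (0,0) -> (0,-10) [heading=270, draw]
  RT 90: heading 270 -> 180
  -- iteration 2/4 --
  FD 10: (0,-10) -> (-10,-10) [heading=180, draw]
  RT 90: heading 180 -> 90
  -- iteration 3/4 --
  FD 10: (-10,-10) -> (-10,0) [heading=90, draw]
  RT 90: heading 90 -> 0
  -- iteration 4/4 --
  FD 10: (-10,0) -> (0,0) [heading=0, draw]
  RT 90: heading 0 -> 270
]
Final: pos=(0,0), heading=270, 4 segment(s) drawn

Start position: (0, 0)
Final position: (0, 0)
Distance = 0; < 1e-6 -> CLOSED

Answer: yes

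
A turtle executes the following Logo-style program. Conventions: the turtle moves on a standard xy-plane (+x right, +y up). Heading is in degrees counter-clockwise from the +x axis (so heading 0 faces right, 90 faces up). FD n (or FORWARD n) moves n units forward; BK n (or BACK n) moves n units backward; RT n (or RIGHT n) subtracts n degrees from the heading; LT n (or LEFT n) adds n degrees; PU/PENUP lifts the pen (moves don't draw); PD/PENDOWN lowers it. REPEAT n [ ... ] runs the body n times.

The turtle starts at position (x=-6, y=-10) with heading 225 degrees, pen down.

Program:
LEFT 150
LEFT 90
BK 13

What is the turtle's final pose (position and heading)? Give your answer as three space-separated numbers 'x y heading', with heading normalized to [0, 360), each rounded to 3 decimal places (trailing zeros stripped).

Answer: -2.635 -22.557 105

Derivation:
Executing turtle program step by step:
Start: pos=(-6,-10), heading=225, pen down
LT 150: heading 225 -> 15
LT 90: heading 15 -> 105
BK 13: (-6,-10) -> (-2.635,-22.557) [heading=105, draw]
Final: pos=(-2.635,-22.557), heading=105, 1 segment(s) drawn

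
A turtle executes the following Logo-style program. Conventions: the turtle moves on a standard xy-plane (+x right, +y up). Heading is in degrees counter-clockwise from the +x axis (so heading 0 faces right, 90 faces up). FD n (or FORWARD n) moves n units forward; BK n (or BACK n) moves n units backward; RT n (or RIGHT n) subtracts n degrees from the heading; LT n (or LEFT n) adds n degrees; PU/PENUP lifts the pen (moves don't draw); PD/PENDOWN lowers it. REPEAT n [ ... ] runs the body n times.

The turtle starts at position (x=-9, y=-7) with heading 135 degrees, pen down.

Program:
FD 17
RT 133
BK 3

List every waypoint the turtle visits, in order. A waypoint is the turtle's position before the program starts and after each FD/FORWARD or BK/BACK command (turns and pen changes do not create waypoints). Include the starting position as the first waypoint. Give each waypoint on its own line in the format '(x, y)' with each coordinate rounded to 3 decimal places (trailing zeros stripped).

Answer: (-9, -7)
(-21.021, 5.021)
(-24.019, 4.916)

Derivation:
Executing turtle program step by step:
Start: pos=(-9,-7), heading=135, pen down
FD 17: (-9,-7) -> (-21.021,5.021) [heading=135, draw]
RT 133: heading 135 -> 2
BK 3: (-21.021,5.021) -> (-24.019,4.916) [heading=2, draw]
Final: pos=(-24.019,4.916), heading=2, 2 segment(s) drawn
Waypoints (3 total):
(-9, -7)
(-21.021, 5.021)
(-24.019, 4.916)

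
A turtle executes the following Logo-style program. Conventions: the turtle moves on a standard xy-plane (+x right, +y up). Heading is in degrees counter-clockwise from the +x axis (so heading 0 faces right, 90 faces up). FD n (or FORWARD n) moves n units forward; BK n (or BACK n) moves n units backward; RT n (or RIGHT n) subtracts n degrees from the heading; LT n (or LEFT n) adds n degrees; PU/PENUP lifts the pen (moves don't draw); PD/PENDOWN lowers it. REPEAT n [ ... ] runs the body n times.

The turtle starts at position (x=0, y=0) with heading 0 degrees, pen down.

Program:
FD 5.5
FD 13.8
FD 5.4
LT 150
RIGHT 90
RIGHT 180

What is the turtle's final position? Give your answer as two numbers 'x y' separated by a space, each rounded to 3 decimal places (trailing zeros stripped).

Executing turtle program step by step:
Start: pos=(0,0), heading=0, pen down
FD 5.5: (0,0) -> (5.5,0) [heading=0, draw]
FD 13.8: (5.5,0) -> (19.3,0) [heading=0, draw]
FD 5.4: (19.3,0) -> (24.7,0) [heading=0, draw]
LT 150: heading 0 -> 150
RT 90: heading 150 -> 60
RT 180: heading 60 -> 240
Final: pos=(24.7,0), heading=240, 3 segment(s) drawn

Answer: 24.7 0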